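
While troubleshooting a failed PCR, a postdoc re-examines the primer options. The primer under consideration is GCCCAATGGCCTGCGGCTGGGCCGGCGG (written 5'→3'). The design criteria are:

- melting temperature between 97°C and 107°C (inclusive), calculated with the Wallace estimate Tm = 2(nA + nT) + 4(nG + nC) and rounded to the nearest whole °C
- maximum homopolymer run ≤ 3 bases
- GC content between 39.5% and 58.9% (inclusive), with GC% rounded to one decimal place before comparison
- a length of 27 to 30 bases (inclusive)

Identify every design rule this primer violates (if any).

Base counts: A=2, T=3, G=13, C=10 (length 28).
Tm: Tm = 2·5 + 4·23 = 102°C ✓
homopolymer run: longest run = 3 ✓
GC content: GC 23/28 = 82.1%, outside 39.5–58.9% ✗
length: length 28 ✓

Fails: GC content.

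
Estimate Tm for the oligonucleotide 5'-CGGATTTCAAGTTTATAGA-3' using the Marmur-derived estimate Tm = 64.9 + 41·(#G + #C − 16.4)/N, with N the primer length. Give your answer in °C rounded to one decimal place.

Base counts: A=6, T=7, G=4, C=2; G+C = 6, N = 19.
Tm = 64.9 + 41·(6 − 16.4)/19 = 64.9 + -426.40/19 = 42.5°C.

42.5°C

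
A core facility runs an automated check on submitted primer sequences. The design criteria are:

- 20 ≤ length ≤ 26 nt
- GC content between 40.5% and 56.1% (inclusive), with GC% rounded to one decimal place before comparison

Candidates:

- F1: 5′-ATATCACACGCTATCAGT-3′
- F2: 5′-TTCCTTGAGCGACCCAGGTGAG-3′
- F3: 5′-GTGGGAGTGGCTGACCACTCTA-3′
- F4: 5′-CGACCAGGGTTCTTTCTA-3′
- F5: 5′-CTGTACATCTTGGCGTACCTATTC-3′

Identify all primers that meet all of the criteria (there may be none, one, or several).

F1 (18 nt, A=6 T=5 G=2 C=5): length 18, outside 20–26 ✗; GC 7/18 = 38.9%, outside 40.5–56.1% ✗ — fails.
F2 (22 nt, A=4 T=5 G=7 C=6): length 22 ✓; GC 13/22 = 59.1%, outside 40.5–56.1% ✗ — fails.
F3 (22 nt, A=4 T=5 G=8 C=5): length 22 ✓; GC 13/22 = 59.1%, outside 40.5–56.1% ✗ — fails.
F4 (18 nt, A=3 T=6 G=4 C=5): length 18, outside 20–26 ✗; GC 9/18 = 50.0% ✓ — fails.
F5 (24 nt, A=4 T=9 G=4 C=7): length 24 ✓; GC 11/24 = 45.8% ✓ — passes.

F5 only.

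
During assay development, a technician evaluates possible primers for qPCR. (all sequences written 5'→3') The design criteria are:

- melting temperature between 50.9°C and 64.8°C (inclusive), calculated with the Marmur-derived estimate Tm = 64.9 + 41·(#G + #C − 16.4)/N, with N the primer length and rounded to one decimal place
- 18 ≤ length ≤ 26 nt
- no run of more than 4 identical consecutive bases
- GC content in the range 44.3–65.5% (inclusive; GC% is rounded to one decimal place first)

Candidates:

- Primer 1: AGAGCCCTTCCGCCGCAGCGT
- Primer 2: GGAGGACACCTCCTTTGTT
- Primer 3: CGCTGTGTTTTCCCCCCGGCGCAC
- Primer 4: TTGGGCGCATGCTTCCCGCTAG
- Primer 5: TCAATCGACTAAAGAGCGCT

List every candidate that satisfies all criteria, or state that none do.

Primer 2 and Primer 4.

Primer 1 (21 nt, A=3 T=3 G=6 C=9): Tm = 64.9 + 41·(15 − 16.4)/21 = 62.2°C ✓; length 21 ✓; longest run = 3 ✓; GC 15/21 = 71.4%, outside 44.3–65.5% ✗ — fails.
Primer 2 (19 nt, A=3 T=6 G=5 C=5): Tm = 64.9 + 41·(10 − 16.4)/19 = 51.1°C ✓; length 19 ✓; longest run = 3 ✓; GC 10/19 = 52.6% ✓ — passes.
Primer 3 (24 nt, A=1 T=6 G=6 C=11): Tm = 64.9 + 41·(17 − 16.4)/24 = 65.9°C, outside 50.9–64.8°C ✗; length 24 ✓; longest run = 6, exceeds 4 ✗; GC 17/24 = 70.8%, outside 44.3–65.5% ✗ — fails.
Primer 4 (22 nt, A=2 T=6 G=7 C=7): Tm = 64.9 + 41·(14 − 16.4)/22 = 60.4°C ✓; length 22 ✓; longest run = 3 ✓; GC 14/22 = 63.6% ✓ — passes.
Primer 5 (20 nt, A=7 T=4 G=4 C=5): Tm = 64.9 + 41·(9 − 16.4)/20 = 49.7°C, outside 50.9–64.8°C ✗; length 20 ✓; longest run = 3 ✓; GC 9/20 = 45.0% ✓ — fails.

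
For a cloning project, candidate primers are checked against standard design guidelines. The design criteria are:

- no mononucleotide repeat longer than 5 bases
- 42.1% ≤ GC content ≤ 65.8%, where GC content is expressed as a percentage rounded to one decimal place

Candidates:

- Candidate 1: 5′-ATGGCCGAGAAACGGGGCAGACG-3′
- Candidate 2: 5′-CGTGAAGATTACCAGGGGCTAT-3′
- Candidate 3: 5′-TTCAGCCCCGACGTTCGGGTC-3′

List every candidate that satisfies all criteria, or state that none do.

Candidate 1 (23 nt, A=7 T=1 G=10 C=5): longest run = 4 ✓; GC 15/23 = 65.2% ✓ — passes.
Candidate 2 (22 nt, A=6 T=5 G=7 C=4): longest run = 4 ✓; GC 11/22 = 50.0% ✓ — passes.
Candidate 3 (21 nt, A=2 T=5 G=6 C=8): longest run = 4 ✓; GC 14/21 = 66.7%, outside 42.1–65.8% ✗ — fails.

Candidate 1 and Candidate 2.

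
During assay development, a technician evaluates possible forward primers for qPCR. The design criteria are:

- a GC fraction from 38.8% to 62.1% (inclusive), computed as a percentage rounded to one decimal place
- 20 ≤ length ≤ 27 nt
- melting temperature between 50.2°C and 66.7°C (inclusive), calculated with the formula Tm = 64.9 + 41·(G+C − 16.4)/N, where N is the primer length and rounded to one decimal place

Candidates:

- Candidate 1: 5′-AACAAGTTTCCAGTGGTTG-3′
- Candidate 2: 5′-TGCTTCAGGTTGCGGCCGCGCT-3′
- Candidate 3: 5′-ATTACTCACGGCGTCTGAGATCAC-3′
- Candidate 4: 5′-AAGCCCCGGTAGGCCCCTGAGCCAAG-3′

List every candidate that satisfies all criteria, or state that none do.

Candidate 3 only.

Candidate 1 (19 nt, A=5 T=6 G=5 C=3): GC 8/19 = 42.1% ✓; length 19, outside 20–27 ✗; Tm = 64.9 + 41·(8 − 16.4)/19 = 46.8°C, outside 50.2–66.7°C ✗ — fails.
Candidate 2 (22 nt, A=1 T=6 G=8 C=7): GC 15/22 = 68.2%, outside 38.8–62.1% ✗; length 22 ✓; Tm = 64.9 + 41·(15 − 16.4)/22 = 62.3°C ✓ — fails.
Candidate 3 (24 nt, A=6 T=6 G=5 C=7): GC 12/24 = 50.0% ✓; length 24 ✓; Tm = 64.9 + 41·(12 − 16.4)/24 = 57.4°C ✓ — passes.
Candidate 4 (26 nt, A=6 T=2 G=8 C=10): GC 18/26 = 69.2%, outside 38.8–62.1% ✗; length 26 ✓; Tm = 64.9 + 41·(18 − 16.4)/26 = 67.4°C, outside 50.2–66.7°C ✗ — fails.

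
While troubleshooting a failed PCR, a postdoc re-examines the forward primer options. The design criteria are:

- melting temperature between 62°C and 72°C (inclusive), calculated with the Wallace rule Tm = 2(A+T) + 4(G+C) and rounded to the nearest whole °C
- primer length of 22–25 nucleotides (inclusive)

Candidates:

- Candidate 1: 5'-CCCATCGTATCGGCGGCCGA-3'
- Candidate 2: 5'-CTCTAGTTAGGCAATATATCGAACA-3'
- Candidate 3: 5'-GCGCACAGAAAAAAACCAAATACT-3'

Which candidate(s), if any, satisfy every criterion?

Candidate 2 and Candidate 3.

Candidate 1 (20 nt, A=3 T=3 G=6 C=8): Tm = 2·6 + 4·14 = 68°C ✓; length 20, outside 22–25 ✗ — fails.
Candidate 2 (25 nt, A=9 T=7 G=4 C=5): Tm = 2·16 + 4·9 = 68°C ✓; length 25 ✓ — passes.
Candidate 3 (24 nt, A=13 T=2 G=3 C=6): Tm = 2·15 + 4·9 = 66°C ✓; length 24 ✓ — passes.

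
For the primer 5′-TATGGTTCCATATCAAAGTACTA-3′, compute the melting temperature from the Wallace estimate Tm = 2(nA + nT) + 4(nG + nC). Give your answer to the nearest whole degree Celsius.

60°C

Base counts: A=8, T=8, G=3, C=4 (length 23).
Tm = 2·(8+8) + 4·(3+4) = 2·16 + 4·7 = 32 + 28 = 60°C.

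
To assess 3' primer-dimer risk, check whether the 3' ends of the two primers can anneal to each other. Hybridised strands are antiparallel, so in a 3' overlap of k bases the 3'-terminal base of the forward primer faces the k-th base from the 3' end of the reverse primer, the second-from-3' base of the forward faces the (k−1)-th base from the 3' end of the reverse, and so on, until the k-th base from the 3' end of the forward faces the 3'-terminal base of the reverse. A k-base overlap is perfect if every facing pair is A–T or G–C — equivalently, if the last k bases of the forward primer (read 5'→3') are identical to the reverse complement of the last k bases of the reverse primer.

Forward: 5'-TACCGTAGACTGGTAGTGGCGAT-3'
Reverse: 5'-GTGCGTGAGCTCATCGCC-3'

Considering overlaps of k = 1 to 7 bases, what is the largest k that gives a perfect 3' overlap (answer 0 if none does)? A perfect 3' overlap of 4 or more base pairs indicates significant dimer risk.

Last 7 bases (5'→3') — forward …TGGCGAT, reverse …CATCGCC.
Reverse complement of the reverse primer's last 7 bases: GGCGATG; its first k bases are the reverse complement of the reverse primer's last k bases, so a perfect k-base overlap needs the forward primer's last k bases to equal them.
Comparing (forward last k vs required): k=1: T vs G ✗; k=2: AT vs GG ✗; k=3: GAT vs GGC ✗; k=4: CGAT vs GGCG ✗; k=5: GCGAT vs GGCGA ✗; k=6: GGCGAT vs GGCGAT ✓; k=7: TGGCGAT vs GGCGATG ✗.
Only k = 6 is perfect, so the longest perfect 3' overlap is 6.

Longest perfect overlap: 6 complementary base pairs; significant dimer risk (threshold 4).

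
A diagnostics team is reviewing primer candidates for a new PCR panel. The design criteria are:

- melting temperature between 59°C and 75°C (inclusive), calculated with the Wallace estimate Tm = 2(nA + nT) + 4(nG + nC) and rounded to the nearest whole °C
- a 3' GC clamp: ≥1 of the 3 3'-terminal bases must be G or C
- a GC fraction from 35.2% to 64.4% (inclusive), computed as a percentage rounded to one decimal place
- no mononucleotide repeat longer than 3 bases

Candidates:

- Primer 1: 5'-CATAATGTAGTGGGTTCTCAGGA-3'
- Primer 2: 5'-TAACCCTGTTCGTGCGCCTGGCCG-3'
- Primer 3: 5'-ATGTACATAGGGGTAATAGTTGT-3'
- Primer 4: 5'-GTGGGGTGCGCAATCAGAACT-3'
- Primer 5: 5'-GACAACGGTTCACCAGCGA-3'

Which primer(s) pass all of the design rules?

Primer 1 (23 nt, A=6 T=7 G=7 C=3): Tm = 2·13 + 4·10 = 66°C ✓; 3' end GGA has 2 G/C ✓; GC 10/23 = 43.5% ✓; longest run = 3 ✓ — passes.
Primer 2 (24 nt, A=2 T=6 G=7 C=9): Tm = 2·8 + 4·16 = 80°C, outside 59–75°C ✗; 3' end CCG has 3 G/C ✓; GC 16/24 = 66.7%, outside 35.2–64.4% ✗; longest run = 3 ✓ — fails.
Primer 3 (23 nt, A=7 T=8 G=7 C=1): Tm = 2·15 + 4·8 = 62°C ✓; 3' end TGT has 1 G/C ✓; GC 8/23 = 34.8%, outside 35.2–64.4% ✗; longest run = 4, exceeds 3 ✗ — fails.
Primer 4 (21 nt, A=5 T=4 G=8 C=4): Tm = 2·9 + 4·12 = 66°C ✓; 3' end ACT has 1 G/C ✓; GC 12/21 = 57.1% ✓; longest run = 4, exceeds 3 ✗ — fails.
Primer 5 (19 nt, A=6 T=2 G=5 C=6): Tm = 2·8 + 4·11 = 60°C ✓; 3' end CGA has 2 G/C ✓; GC 11/19 = 57.9% ✓; longest run = 2 ✓ — passes.

Primer 1 and Primer 5.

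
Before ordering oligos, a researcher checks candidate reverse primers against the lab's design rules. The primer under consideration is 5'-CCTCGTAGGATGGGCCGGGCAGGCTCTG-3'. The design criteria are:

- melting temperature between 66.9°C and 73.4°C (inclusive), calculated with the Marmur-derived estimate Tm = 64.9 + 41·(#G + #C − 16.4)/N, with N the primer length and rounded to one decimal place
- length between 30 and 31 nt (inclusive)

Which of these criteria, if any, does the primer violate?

Fails: length.

Base counts: A=3, T=5, G=12, C=8 (length 28).
Tm: Tm = 64.9 + 41·(20 − 16.4)/28 = 70.2°C ✓
length: length 28, outside 30–31 ✗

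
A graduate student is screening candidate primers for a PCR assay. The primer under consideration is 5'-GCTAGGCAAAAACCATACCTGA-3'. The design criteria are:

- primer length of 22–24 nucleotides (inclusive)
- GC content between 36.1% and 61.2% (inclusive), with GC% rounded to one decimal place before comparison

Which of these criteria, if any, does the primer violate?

Base counts: A=9, T=3, G=4, C=6 (length 22).
length: length 22 ✓
GC content: GC 10/22 = 45.5% ✓

Meets all criteria.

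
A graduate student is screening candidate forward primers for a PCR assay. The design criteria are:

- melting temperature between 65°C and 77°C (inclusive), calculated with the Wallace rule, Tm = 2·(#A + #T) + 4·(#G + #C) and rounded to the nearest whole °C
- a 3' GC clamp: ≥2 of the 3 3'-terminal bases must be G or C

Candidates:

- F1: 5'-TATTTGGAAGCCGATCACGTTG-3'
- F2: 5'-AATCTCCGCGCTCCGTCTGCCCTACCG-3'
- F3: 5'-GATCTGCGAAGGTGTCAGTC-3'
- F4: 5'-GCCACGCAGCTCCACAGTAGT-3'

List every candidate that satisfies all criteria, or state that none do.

F1 (22 nt, A=5 T=7 G=6 C=4): Tm = 2·12 + 4·10 = 64°C, outside 65–77°C ✗; 3' end TTG has 1 G/C, need ≥2 ✗ — fails.
F2 (27 nt, A=3 T=6 G=5 C=13): Tm = 2·9 + 4·18 = 90°C, outside 65–77°C ✗; 3' end CCG has 3 G/C ✓ — fails.
F3 (20 nt, A=4 T=5 G=7 C=4): Tm = 2·9 + 4·11 = 62°C, outside 65–77°C ✗; 3' end GTC has 2 G/C ✓ — fails.
F4 (21 nt, A=5 T=3 G=5 C=8): Tm = 2·8 + 4·13 = 68°C ✓; 3' end AGT has 1 G/C, need ≥2 ✗ — fails.

None of the candidates satisfy all criteria.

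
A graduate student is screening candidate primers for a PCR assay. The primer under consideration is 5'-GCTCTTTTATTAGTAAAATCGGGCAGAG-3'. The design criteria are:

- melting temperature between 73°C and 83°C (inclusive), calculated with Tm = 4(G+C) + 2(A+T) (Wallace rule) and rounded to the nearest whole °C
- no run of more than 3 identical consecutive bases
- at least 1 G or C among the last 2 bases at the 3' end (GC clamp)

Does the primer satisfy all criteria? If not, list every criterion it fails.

Base counts: A=8, T=9, G=7, C=4 (length 28).
Tm: Tm = 2·17 + 4·11 = 78°C ✓
homopolymer run: longest run = 4, exceeds 3 ✗
GC clamp: 3' end AG has 1 G/C ✓

Fails: homopolymer run.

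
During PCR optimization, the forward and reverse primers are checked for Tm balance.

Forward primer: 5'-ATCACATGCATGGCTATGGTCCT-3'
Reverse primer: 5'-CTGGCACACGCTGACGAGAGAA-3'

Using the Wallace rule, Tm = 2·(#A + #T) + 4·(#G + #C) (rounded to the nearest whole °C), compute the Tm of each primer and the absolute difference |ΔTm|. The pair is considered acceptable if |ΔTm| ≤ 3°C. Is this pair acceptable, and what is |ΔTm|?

Forward: A=5 T=7 G=5 C=6 → Tm = 2·12 + 4·11 = 68°C.
Reverse: A=7 T=2 G=7 C=6 → Tm = 2·9 + 4·13 = 70°C.
|ΔTm| = |68 − 70| = 2°C, ≤ 3°C.

|ΔTm| = 2°C; the pair is acceptable.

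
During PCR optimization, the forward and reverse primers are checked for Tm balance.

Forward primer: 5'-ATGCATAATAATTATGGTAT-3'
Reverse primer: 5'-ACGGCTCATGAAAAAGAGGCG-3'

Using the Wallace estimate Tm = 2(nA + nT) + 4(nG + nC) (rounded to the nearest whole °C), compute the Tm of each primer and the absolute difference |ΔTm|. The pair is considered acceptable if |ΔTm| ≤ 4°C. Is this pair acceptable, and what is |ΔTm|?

|ΔTm| = 16°C; the pair is not acceptable.

Forward: A=8 T=8 G=3 C=1 → Tm = 2·16 + 4·4 = 48°C.
Reverse: A=8 T=2 G=7 C=4 → Tm = 2·10 + 4·11 = 64°C.
|ΔTm| = |48 − 64| = 16°C, > 4°C.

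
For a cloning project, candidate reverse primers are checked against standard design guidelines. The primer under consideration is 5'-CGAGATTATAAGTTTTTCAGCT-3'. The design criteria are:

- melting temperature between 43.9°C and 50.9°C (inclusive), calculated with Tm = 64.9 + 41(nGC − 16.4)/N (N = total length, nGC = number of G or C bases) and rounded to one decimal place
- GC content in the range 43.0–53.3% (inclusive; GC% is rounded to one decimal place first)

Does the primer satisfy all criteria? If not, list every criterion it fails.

Fails: GC content.

Base counts: A=6, T=9, G=4, C=3 (length 22).
Tm: Tm = 64.9 + 41·(7 − 16.4)/22 = 47.4°C ✓
GC content: GC 7/22 = 31.8%, outside 43.0–53.3% ✗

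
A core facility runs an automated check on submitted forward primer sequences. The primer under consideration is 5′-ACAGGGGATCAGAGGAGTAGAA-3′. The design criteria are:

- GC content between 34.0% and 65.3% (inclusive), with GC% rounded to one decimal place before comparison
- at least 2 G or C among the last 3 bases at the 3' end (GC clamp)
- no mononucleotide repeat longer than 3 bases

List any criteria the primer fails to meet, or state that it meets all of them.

Base counts: A=9, T=2, G=9, C=2 (length 22).
GC content: GC 11/22 = 50.0% ✓
GC clamp: 3' end GAA has 1 G/C, need ≥2 ✗
homopolymer run: longest run = 4, exceeds 3 ✗

Fails: GC clamp, homopolymer run.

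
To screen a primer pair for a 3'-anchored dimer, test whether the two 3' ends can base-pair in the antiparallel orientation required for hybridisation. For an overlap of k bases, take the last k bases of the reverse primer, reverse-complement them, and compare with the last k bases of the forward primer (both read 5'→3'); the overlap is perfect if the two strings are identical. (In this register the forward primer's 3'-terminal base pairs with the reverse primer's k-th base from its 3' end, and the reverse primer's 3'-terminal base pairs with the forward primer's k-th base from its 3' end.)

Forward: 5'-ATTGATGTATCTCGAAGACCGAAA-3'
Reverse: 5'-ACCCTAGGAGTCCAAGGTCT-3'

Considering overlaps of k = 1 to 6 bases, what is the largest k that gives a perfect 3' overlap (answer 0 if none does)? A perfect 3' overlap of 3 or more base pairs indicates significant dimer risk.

Last 6 bases (5'→3') — forward …CCGAAA, reverse …AGGTCT.
Reverse complement of the reverse primer's last 6 bases: AGACCT; its first k bases are the reverse complement of the reverse primer's last k bases, so a perfect k-base overlap needs the forward primer's last k bases to equal them.
Comparing (forward last k vs required): k=1: A vs A ✓; k=2: AA vs AG ✗; k=3: AAA vs AGA ✗; k=4: GAAA vs AGAC ✗; k=5: CGAAA vs AGACC ✗; k=6: CCGAAA vs AGACCT ✗.
Only k = 1 is perfect, so the longest perfect 3' overlap is 1.

Longest perfect overlap: 1 complementary base pair; below the dimer-risk threshold (threshold 3).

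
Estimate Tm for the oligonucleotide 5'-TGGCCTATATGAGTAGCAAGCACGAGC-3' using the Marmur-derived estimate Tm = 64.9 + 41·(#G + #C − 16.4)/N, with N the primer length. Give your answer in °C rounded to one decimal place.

Base counts: A=8, T=5, G=8, C=6; G+C = 14, N = 27.
Tm = 64.9 + 41·(14 − 16.4)/27 = 64.9 + -98.40/27 = 61.3°C.

61.3°C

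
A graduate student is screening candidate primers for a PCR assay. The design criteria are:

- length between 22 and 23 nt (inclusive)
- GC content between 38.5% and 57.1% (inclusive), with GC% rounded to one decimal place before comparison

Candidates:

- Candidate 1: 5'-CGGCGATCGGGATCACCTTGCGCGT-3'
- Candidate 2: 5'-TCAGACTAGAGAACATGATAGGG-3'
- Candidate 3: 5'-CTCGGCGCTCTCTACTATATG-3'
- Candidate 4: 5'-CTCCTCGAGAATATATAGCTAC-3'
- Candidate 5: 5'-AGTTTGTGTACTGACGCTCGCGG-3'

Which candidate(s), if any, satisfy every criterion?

Candidate 2, Candidate 4 and Candidate 5.

Candidate 1 (25 nt, A=3 T=5 G=9 C=8): length 25, outside 22–23 ✗; GC 17/25 = 68.0%, outside 38.5–57.1% ✗ — fails.
Candidate 2 (23 nt, A=9 T=4 G=7 C=3): length 23 ✓; GC 10/23 = 43.5% ✓ — passes.
Candidate 3 (21 nt, A=3 T=7 G=4 C=7): length 21, outside 22–23 ✗; GC 11/21 = 52.4% ✓ — fails.
Candidate 4 (22 nt, A=7 T=6 G=3 C=6): length 22 ✓; GC 9/22 = 40.9% ✓ — passes.
Candidate 5 (23 nt, A=3 T=7 G=8 C=5): length 23 ✓; GC 13/23 = 56.5% ✓ — passes.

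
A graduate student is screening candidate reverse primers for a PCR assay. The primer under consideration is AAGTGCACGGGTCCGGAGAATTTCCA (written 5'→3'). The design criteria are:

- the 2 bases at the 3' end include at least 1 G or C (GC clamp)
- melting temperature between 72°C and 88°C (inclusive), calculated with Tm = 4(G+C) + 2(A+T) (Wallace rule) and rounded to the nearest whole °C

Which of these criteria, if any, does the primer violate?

Base counts: A=7, T=5, G=8, C=6 (length 26).
GC clamp: 3' end CA has 1 G/C ✓
Tm: Tm = 2·12 + 4·14 = 80°C ✓

Meets all criteria.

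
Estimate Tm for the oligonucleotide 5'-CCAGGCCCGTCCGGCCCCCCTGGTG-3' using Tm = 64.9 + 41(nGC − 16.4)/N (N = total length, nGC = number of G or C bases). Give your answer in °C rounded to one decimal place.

72.4°C

Base counts: A=1, T=3, G=8, C=13; G+C = 21, N = 25.
Tm = 64.9 + 41·(21 − 16.4)/25 = 64.9 + 188.60/25 = 72.4°C.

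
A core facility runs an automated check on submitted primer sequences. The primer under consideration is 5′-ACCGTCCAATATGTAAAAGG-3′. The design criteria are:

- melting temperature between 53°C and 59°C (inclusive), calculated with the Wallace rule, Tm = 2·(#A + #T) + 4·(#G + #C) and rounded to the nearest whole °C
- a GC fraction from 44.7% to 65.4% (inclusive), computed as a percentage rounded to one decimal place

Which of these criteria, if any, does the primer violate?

Fails: GC content.

Base counts: A=8, T=4, G=4, C=4 (length 20).
Tm: Tm = 2·12 + 4·8 = 56°C ✓
GC content: GC 8/20 = 40.0%, outside 44.7–65.4% ✗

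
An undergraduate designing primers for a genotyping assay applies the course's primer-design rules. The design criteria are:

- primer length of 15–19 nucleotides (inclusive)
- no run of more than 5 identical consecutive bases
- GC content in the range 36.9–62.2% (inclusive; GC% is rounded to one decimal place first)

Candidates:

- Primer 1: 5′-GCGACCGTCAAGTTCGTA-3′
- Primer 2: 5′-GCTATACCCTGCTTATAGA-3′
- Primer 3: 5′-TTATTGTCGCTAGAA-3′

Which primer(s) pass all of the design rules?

Primer 1 and Primer 2.

Primer 1 (18 nt, A=4 T=4 G=5 C=5): length 18 ✓; longest run = 2 ✓; GC 10/18 = 55.6% ✓ — passes.
Primer 2 (19 nt, A=5 T=6 G=3 C=5): length 19 ✓; longest run = 3 ✓; GC 8/19 = 42.1% ✓ — passes.
Primer 3 (15 nt, A=4 T=6 G=3 C=2): length 15 ✓; longest run = 2 ✓; GC 5/15 = 33.3%, outside 36.9–62.2% ✗ — fails.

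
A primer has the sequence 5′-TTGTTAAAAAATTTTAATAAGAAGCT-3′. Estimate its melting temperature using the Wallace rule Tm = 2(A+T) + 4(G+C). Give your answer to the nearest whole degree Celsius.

Base counts: A=12, T=10, G=3, C=1 (length 26).
Tm = 2·(12+10) + 4·(3+1) = 2·22 + 4·4 = 44 + 16 = 60°C.

60°C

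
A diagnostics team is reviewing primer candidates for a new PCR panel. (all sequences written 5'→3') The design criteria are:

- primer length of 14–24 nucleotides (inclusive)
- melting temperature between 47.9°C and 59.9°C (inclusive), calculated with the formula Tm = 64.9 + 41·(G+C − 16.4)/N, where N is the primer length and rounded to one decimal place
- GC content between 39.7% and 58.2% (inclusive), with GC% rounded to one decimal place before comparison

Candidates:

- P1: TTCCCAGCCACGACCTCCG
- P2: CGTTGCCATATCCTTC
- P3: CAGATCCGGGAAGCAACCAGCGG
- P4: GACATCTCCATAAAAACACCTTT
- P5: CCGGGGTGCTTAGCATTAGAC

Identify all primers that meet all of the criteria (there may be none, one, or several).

P1 (19 nt, A=3 T=3 G=3 C=10): length 19 ✓; Tm = 64.9 + 41·(13 − 16.4)/19 = 57.6°C ✓; GC 13/19 = 68.4%, outside 39.7–58.2% ✗ — fails.
P2 (16 nt, A=2 T=6 G=2 C=6): length 16 ✓; Tm = 64.9 + 41·(8 − 16.4)/16 = 43.4°C, outside 47.9–59.9°C ✗; GC 8/16 = 50.0% ✓ — fails.
P3 (23 nt, A=7 T=1 G=8 C=7): length 23 ✓; Tm = 64.9 + 41·(15 − 16.4)/23 = 62.4°C, outside 47.9–59.9°C ✗; GC 15/23 = 65.2%, outside 39.7–58.2% ✗ — fails.
P4 (23 nt, A=9 T=6 G=1 C=7): length 23 ✓; Tm = 64.9 + 41·(8 − 16.4)/23 = 49.9°C ✓; GC 8/23 = 34.8%, outside 39.7–58.2% ✗ — fails.
P5 (21 nt, A=4 T=5 G=7 C=5): length 21 ✓; Tm = 64.9 + 41·(12 − 16.4)/21 = 56.3°C ✓; GC 12/21 = 57.1% ✓ — passes.

P5 only.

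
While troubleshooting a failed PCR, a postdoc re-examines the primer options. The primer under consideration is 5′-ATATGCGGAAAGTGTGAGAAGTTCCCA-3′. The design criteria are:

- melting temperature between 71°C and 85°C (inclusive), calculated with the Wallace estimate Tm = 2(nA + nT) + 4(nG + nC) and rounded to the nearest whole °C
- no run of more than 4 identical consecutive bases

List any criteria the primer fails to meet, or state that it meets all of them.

Meets all criteria.

Base counts: A=9, T=6, G=8, C=4 (length 27).
Tm: Tm = 2·15 + 4·12 = 78°C ✓
homopolymer run: longest run = 3 ✓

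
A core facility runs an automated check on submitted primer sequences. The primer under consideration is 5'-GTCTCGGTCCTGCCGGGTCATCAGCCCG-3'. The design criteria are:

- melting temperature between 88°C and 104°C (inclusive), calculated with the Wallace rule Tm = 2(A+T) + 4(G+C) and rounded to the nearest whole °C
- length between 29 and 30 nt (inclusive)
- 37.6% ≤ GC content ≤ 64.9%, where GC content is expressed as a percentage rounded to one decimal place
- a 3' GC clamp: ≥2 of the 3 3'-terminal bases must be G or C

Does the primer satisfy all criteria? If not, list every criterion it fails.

Fails: length, GC content.

Base counts: A=2, T=6, G=9, C=11 (length 28).
Tm: Tm = 2·8 + 4·20 = 96°C ✓
length: length 28, outside 29–30 ✗
GC content: GC 20/28 = 71.4%, outside 37.6–64.9% ✗
GC clamp: 3' end CCG has 3 G/C ✓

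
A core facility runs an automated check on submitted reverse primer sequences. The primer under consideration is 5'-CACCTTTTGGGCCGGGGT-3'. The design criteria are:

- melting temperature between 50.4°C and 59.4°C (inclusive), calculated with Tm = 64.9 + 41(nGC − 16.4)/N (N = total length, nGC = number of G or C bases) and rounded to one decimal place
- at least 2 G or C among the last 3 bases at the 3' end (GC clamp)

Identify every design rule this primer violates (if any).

Base counts: A=1, T=5, G=7, C=5 (length 18).
Tm: Tm = 64.9 + 41·(12 − 16.4)/18 = 54.9°C ✓
GC clamp: 3' end GGT has 2 G/C ✓

Meets all criteria.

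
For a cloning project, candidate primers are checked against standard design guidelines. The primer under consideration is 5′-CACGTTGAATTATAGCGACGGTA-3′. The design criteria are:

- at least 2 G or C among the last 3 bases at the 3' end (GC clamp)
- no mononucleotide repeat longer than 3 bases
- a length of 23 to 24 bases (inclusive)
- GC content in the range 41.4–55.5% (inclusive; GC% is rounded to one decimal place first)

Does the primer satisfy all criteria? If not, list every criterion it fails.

Fails: GC clamp.

Base counts: A=7, T=6, G=6, C=4 (length 23).
GC clamp: 3' end GTA has 1 G/C, need ≥2 ✗
homopolymer run: longest run = 2 ✓
length: length 23 ✓
GC content: GC 10/23 = 43.5% ✓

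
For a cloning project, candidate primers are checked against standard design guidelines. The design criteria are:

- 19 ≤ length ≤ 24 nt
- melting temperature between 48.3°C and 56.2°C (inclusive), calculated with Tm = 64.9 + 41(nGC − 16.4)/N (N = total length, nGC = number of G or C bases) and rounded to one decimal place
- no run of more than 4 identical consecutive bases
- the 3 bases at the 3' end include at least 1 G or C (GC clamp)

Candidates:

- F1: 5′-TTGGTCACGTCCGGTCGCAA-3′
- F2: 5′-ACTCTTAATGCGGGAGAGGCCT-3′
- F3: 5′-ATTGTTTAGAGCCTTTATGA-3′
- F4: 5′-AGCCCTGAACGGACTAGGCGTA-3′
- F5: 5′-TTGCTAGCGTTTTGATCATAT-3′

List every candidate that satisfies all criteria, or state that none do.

F1 only.

F1 (20 nt, A=3 T=5 G=6 C=6): length 20 ✓; Tm = 64.9 + 41·(12 − 16.4)/20 = 55.9°C ✓; longest run = 2 ✓; 3' end CAA has 1 G/C ✓ — passes.
F2 (22 nt, A=5 T=5 G=7 C=5): length 22 ✓; Tm = 64.9 + 41·(12 − 16.4)/22 = 56.7°C, outside 48.3–56.2°C ✗; longest run = 3 ✓; 3' end CCT has 2 G/C ✓ — fails.
F3 (20 nt, A=5 T=9 G=4 C=2): length 20 ✓; Tm = 64.9 + 41·(6 − 16.4)/20 = 43.6°C, outside 48.3–56.2°C ✗; longest run = 3 ✓; 3' end TGA has 1 G/C ✓ — fails.
F4 (22 nt, A=6 T=3 G=7 C=6): length 22 ✓; Tm = 64.9 + 41·(13 − 16.4)/22 = 58.6°C, outside 48.3–56.2°C ✗; longest run = 3 ✓; 3' end GTA has 1 G/C ✓ — fails.
F5 (21 nt, A=4 T=10 G=4 C=3): length 21 ✓; Tm = 64.9 + 41·(7 − 16.4)/21 = 46.5°C, outside 48.3–56.2°C ✗; longest run = 4 ✓; 3' end TAT has 0 G/C, need ≥1 ✗ — fails.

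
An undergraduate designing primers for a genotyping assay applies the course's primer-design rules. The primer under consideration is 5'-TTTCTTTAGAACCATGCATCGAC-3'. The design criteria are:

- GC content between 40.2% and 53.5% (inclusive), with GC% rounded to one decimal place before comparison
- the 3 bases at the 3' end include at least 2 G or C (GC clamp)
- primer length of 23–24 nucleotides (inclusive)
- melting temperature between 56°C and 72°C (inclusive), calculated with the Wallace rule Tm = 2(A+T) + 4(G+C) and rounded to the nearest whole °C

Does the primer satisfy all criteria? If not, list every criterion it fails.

Base counts: A=6, T=8, G=3, C=6 (length 23).
GC content: GC 9/23 = 39.1%, outside 40.2–53.5% ✗
GC clamp: 3' end GAC has 2 G/C ✓
length: length 23 ✓
Tm: Tm = 2·14 + 4·9 = 64°C ✓

Fails: GC content.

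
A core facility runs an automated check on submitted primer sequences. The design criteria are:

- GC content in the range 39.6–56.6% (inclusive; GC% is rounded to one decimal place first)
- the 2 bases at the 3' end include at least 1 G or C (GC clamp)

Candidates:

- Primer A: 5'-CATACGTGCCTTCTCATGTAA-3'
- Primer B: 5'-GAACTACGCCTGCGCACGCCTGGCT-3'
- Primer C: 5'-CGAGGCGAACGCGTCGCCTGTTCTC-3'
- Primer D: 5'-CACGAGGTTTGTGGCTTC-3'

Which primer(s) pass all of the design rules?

Primer A (21 nt, A=5 T=7 G=3 C=6): GC 9/21 = 42.9% ✓; 3' end AA has 0 G/C, need ≥1 ✗ — fails.
Primer B (25 nt, A=4 T=4 G=7 C=10): GC 17/25 = 68.0%, outside 39.6–56.6% ✗; 3' end CT has 1 G/C ✓ — fails.
Primer C (25 nt, A=3 T=5 G=8 C=9): GC 17/25 = 68.0%, outside 39.6–56.6% ✗; 3' end TC has 1 G/C ✓ — fails.
Primer D (18 nt, A=2 T=6 G=6 C=4): GC 10/18 = 55.6% ✓; 3' end TC has 1 G/C ✓ — passes.

Primer D only.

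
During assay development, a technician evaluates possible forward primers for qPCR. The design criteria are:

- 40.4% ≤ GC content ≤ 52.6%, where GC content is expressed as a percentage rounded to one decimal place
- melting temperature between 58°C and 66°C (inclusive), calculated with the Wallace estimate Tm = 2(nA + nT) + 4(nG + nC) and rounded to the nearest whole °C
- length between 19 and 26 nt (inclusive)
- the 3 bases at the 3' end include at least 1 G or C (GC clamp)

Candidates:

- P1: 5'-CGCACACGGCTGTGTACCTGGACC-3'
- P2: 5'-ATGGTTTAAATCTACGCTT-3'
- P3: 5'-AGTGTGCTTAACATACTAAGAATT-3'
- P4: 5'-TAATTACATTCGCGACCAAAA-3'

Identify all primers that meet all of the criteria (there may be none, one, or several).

None of the candidates satisfy all criteria.

P1 (24 nt, A=4 T=4 G=7 C=9): GC 16/24 = 66.7%, outside 40.4–52.6% ✗; Tm = 2·8 + 4·16 = 80°C, outside 58–66°C ✗; length 24 ✓; 3' end ACC has 2 G/C ✓ — fails.
P2 (19 nt, A=5 T=8 G=3 C=3): GC 6/19 = 31.6%, outside 40.4–52.6% ✗; Tm = 2·13 + 4·6 = 50°C, outside 58–66°C ✗; length 19 ✓; 3' end CTT has 1 G/C ✓ — fails.
P3 (24 nt, A=9 T=8 G=4 C=3): GC 7/24 = 29.2%, outside 40.4–52.6% ✗; Tm = 2·17 + 4·7 = 62°C ✓; length 24 ✓; 3' end ATT has 0 G/C, need ≥1 ✗ — fails.
P4 (21 nt, A=9 T=5 G=2 C=5): GC 7/21 = 33.3%, outside 40.4–52.6% ✗; Tm = 2·14 + 4·7 = 56°C, outside 58–66°C ✗; length 21 ✓; 3' end AAA has 0 G/C, need ≥1 ✗ — fails.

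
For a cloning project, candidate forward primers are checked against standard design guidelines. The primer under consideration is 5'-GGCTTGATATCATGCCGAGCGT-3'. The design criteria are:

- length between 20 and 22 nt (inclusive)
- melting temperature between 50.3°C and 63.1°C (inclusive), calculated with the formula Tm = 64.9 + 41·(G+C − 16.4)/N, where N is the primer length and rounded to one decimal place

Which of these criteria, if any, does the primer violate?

Meets all criteria.

Base counts: A=4, T=6, G=7, C=5 (length 22).
length: length 22 ✓
Tm: Tm = 64.9 + 41·(12 − 16.4)/22 = 56.7°C ✓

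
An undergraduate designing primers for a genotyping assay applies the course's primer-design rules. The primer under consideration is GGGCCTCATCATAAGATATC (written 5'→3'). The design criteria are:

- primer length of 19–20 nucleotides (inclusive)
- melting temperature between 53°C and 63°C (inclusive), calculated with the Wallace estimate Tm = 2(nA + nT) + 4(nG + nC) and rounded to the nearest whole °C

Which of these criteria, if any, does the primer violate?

Base counts: A=6, T=5, G=4, C=5 (length 20).
length: length 20 ✓
Tm: Tm = 2·11 + 4·9 = 58°C ✓

Meets all criteria.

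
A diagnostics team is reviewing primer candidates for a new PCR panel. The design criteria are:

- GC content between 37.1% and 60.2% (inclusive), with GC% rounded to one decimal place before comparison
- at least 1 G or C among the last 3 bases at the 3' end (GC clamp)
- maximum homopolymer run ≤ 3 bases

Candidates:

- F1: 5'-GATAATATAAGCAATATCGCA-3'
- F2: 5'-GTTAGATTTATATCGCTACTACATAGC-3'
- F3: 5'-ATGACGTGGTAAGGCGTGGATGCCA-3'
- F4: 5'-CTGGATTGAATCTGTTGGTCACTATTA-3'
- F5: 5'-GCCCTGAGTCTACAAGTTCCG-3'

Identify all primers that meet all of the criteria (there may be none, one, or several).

F1 (21 nt, A=10 T=5 G=3 C=3): GC 6/21 = 28.6%, outside 37.1–60.2% ✗; 3' end GCA has 2 G/C ✓; longest run = 2 ✓ — fails.
F2 (27 nt, A=8 T=10 G=4 C=5): GC 9/27 = 33.3%, outside 37.1–60.2% ✗; 3' end AGC has 2 G/C ✓; longest run = 3 ✓ — fails.
F3 (25 nt, A=6 T=5 G=10 C=4): GC 14/25 = 56.0% ✓; 3' end CCA has 2 G/C ✓; longest run = 2 ✓ — passes.
F4 (27 nt, A=6 T=11 G=6 C=4): GC 10/27 = 37.0%, outside 37.1–60.2% ✗; 3' end TTA has 0 G/C, need ≥1 ✗; longest run = 2 ✓ — fails.
F5 (21 nt, A=4 T=5 G=5 C=7): GC 12/21 = 57.1% ✓; 3' end CCG has 3 G/C ✓; longest run = 3 ✓ — passes.

F3 and F5.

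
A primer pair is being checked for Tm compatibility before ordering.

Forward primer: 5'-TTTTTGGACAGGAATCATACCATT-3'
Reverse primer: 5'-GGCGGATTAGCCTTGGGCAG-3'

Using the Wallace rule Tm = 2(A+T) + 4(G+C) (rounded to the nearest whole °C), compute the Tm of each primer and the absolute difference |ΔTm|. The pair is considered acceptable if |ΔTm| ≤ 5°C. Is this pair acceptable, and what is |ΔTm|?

Forward: A=7 T=9 G=4 C=4 → Tm = 2·16 + 4·8 = 64°C.
Reverse: A=3 T=4 G=9 C=4 → Tm = 2·7 + 4·13 = 66°C.
|ΔTm| = |64 − 66| = 2°C, ≤ 5°C.

|ΔTm| = 2°C; the pair is acceptable.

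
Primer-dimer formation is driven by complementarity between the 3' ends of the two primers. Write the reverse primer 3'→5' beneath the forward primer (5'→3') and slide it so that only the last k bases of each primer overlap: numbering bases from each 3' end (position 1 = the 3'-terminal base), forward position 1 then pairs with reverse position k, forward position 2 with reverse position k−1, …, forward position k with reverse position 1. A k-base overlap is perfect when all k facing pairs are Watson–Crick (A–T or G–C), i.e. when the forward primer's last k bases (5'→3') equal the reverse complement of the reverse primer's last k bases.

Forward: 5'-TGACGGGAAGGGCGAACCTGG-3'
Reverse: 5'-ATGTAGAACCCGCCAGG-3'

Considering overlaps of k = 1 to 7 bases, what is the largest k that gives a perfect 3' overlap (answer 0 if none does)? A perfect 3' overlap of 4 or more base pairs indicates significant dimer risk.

Last 7 bases (5'→3') — forward …AACCTGG, reverse …CGCCAGG.
Reverse complement of the reverse primer's last 7 bases: CCTGGCG; its first k bases are the reverse complement of the reverse primer's last k bases, so a perfect k-base overlap needs the forward primer's last k bases to equal them.
Comparing (forward last k vs required): k=1: G vs C ✗; k=2: GG vs CC ✗; k=3: TGG vs CCT ✗; k=4: CTGG vs CCTG ✗; k=5: CCTGG vs CCTGG ✓; k=6: ACCTGG vs CCTGGC ✗; k=7: AACCTGG vs CCTGGCG ✗.
Only k = 5 is perfect, so the longest perfect 3' overlap is 5.

Longest perfect overlap: 5 complementary base pairs; significant dimer risk (threshold 4).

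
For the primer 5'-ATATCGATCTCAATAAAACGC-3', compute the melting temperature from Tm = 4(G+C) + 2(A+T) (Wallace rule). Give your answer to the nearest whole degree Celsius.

Base counts: A=9, T=5, G=2, C=5 (length 21).
Tm = 2·(9+5) + 4·(2+5) = 2·14 + 4·7 = 28 + 28 = 56°C.

56°C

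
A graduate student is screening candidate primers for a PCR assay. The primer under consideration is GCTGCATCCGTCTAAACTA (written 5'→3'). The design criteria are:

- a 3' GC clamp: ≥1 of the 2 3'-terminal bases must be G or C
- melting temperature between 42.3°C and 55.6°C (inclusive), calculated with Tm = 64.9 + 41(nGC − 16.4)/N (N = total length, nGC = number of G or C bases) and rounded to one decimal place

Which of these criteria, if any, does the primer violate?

Base counts: A=5, T=5, G=3, C=6 (length 19).
GC clamp: 3' end TA has 0 G/C, need ≥1 ✗
Tm: Tm = 64.9 + 41·(9 − 16.4)/19 = 48.9°C ✓

Fails: GC clamp.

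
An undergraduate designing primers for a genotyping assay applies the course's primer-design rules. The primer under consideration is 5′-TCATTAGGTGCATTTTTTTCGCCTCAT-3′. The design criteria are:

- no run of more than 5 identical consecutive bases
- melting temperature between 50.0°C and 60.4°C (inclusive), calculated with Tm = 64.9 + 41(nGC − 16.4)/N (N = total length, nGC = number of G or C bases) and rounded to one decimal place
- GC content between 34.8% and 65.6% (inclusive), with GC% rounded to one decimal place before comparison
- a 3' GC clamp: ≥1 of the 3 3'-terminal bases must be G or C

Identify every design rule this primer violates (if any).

Base counts: A=4, T=13, G=4, C=6 (length 27).
homopolymer run: longest run = 7, exceeds 5 ✗
Tm: Tm = 64.9 + 41·(10 − 16.4)/27 = 55.2°C ✓
GC content: GC 10/27 = 37.0% ✓
GC clamp: 3' end CAT has 1 G/C ✓

Fails: homopolymer run.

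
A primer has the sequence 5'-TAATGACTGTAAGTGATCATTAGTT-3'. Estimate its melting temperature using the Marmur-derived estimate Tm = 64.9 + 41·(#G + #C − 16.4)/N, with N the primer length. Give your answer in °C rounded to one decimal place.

Base counts: A=8, T=10, G=5, C=2; G+C = 7, N = 25.
Tm = 64.9 + 41·(7 − 16.4)/25 = 64.9 + -385.40/25 = 49.5°C.

49.5°C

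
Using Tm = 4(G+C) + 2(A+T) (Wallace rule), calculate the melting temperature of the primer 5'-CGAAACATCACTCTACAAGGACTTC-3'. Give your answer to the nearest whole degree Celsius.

Base counts: A=9, T=5, G=3, C=8 (length 25).
Tm = 2·(9+5) + 4·(3+8) = 2·14 + 4·11 = 28 + 44 = 72°C.

72°C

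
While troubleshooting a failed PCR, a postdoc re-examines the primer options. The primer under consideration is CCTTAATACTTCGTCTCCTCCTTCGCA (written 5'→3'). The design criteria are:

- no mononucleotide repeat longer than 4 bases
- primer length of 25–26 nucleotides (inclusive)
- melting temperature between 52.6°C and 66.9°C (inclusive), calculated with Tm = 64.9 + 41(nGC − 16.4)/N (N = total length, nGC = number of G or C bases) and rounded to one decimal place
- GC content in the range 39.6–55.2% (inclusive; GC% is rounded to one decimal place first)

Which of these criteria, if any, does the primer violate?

Base counts: A=4, T=10, G=2, C=11 (length 27).
homopolymer run: longest run = 2 ✓
length: length 27, outside 25–26 ✗
Tm: Tm = 64.9 + 41·(13 − 16.4)/27 = 59.7°C ✓
GC content: GC 13/27 = 48.1% ✓

Fails: length.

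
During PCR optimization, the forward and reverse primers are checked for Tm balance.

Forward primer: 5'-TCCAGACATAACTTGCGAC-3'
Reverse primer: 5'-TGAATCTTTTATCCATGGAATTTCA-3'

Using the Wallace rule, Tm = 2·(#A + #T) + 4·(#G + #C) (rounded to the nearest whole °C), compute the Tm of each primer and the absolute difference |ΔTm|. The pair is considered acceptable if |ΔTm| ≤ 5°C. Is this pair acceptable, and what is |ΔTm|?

|ΔTm| = 8°C; the pair is not acceptable.

Forward: A=6 T=4 G=3 C=6 → Tm = 2·10 + 4·9 = 56°C.
Reverse: A=7 T=11 G=3 C=4 → Tm = 2·18 + 4·7 = 64°C.
|ΔTm| = |56 − 64| = 8°C, > 5°C.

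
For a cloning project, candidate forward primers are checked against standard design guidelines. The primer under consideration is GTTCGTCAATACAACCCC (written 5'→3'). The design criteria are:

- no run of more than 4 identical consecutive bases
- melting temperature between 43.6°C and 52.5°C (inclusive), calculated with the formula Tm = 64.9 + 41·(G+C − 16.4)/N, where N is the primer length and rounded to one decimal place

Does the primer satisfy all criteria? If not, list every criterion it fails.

Meets all criteria.

Base counts: A=5, T=4, G=2, C=7 (length 18).
homopolymer run: longest run = 4 ✓
Tm: Tm = 64.9 + 41·(9 − 16.4)/18 = 48.0°C ✓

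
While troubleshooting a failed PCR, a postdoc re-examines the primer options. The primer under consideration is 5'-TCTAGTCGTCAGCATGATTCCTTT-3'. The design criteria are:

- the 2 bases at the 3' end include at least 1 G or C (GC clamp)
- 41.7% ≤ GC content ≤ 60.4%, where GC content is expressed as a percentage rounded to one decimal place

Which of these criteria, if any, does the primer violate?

Fails: GC clamp.

Base counts: A=4, T=10, G=4, C=6 (length 24).
GC clamp: 3' end TT has 0 G/C, need ≥1 ✗
GC content: GC 10/24 = 41.7% ✓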